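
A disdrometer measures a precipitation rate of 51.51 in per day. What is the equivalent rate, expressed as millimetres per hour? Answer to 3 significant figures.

54.5 mm/hour

51.51 in/day × 25.4 mm/in × 0.0416667 day/hour = 54.5 mm/hour.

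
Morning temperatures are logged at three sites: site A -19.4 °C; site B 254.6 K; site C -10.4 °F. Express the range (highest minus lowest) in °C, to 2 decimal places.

site B: 254.6 K = -18.550 °C.
site C: -10.4 °F = -23.556 °C.
Spread: (-18.550) − (-23.556) = 5.006 °C.

5.01 °C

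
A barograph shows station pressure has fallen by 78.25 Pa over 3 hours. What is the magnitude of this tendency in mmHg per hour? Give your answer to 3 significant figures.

78.25 Pa / 3 h × 0.00750062 mmHg/Pa = 0.196 mmHg/h.

0.196 mmHg per hour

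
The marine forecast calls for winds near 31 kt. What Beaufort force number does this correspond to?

Beaufort force 7

31 kt lies in the Beaufort 7 band (near gale, 28–33 kt).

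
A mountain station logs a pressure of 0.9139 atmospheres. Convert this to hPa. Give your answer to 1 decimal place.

1 atm = 1013.25 hPa, so 0.9139 × 1013.25 = 926.0 hPa.

926.0 hPa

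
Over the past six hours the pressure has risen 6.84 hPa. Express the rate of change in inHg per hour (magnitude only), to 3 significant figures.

0.0337 inHg per hour

6.84 hPa / 6 h × 0.02953 inHg/hPa = 0.0337 inHg/h.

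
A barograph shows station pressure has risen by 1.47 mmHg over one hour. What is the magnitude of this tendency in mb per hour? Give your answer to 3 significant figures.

1.47 mmHg / 1 h × 1.33322 mb/mmHg = 1.96 mb/h.

1.96 mb per hour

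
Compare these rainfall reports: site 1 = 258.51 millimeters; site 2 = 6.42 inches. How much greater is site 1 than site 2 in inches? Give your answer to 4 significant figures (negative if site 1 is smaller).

site 1: 258.51 mm = 10.17756 in.
Difference: 10.17756 − 6.42000 = 3.758 in.

3.758 in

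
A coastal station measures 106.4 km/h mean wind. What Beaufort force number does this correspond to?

106.4 km/h = 29.6 m/s, which is Beaufort 11 (violent storm, 28.5–32.6 m/s).

Beaufort force 11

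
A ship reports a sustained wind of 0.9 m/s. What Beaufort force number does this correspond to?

0.9 m/s lies in the Beaufort 1 band (light air, 0.3–1.5 m/s).

Beaufort force 1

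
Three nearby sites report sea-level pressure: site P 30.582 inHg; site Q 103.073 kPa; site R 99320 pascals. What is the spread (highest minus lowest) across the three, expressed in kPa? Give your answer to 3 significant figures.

site P: 30.582 inHg = 103.5625 kPa.
site R: 99320 Pa = 99.3200 kPa.
Spread: 103.5625 − 99.3200 = 4.24 kPa.

4.24 kPa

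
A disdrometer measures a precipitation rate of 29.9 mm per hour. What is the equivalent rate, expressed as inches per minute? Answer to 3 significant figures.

0.0196 in/minute

29.9 mm/hour × 0.0393701 in/mm × 0.0166667 hour/minute = 0.0196 in/minute.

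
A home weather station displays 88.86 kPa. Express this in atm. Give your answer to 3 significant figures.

1 kPa = 0.00986923 atm, so 88.86 × 0.00986923 = 0.877 atm.

0.877 atm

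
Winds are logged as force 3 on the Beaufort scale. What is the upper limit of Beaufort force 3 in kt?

10 kt

Beaufort 3 (gentle breeze) spans 7–10 knots.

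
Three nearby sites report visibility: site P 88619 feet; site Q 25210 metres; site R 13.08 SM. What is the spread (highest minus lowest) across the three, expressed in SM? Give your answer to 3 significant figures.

site P: 88619 ft = 16.7839 SM.
site Q: 25210 m = 15.6648 SM.
Spread: 16.7839 − 13.0800 = 3.70 SM.

3.70 SM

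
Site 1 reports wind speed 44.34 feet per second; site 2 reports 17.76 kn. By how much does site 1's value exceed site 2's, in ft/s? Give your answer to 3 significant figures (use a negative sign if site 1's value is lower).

site 2: 17.76 kt = 29.976 ft/s.
Difference: 44.340 − 29.976 = 14.4 ft/s.

14.4 ft/s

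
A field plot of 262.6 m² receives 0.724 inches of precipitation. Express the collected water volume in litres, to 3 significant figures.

Depth: 0.724 in × 25.4 = 18.3896 mm.
1 mm over 1 m² is 1 L, so volume = 18.3896 × 262.6 = 4829.109 L ≈ 4830 L.

4830 litres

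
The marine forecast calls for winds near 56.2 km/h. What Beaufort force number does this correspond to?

Beaufort force 7

56.2 km/h = 15.6 m/s, which is Beaufort 7 (near gale, 13.9–17.1 m/s).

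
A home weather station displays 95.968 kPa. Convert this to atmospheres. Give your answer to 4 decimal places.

0.9471 atm

1 kPa = 0.00986923 atm, so 95.968 × 0.00986923 = 0.9471 atm.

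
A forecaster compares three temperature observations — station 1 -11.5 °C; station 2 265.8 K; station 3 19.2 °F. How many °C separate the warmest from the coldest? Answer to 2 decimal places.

station 2: 265.8 K = -7.350 °C.
station 3: 19.2 °F = -7.111 °C.
Spread: (-7.111) − (-11.500) = 4.389 °C.

4.39 °C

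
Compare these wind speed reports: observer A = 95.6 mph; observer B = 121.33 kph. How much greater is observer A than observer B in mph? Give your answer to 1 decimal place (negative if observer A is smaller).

20.2 mph

observer B: 121.33 km/h = 75.391 mph.
Difference: 95.600 − 75.391 = 20.2 mph.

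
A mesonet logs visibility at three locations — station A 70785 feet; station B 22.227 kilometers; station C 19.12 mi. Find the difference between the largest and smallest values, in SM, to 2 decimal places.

station A: 70785 ft = 13.4062 SM.
station B: 22.227 km = 13.8112 SM.
Spread: 19.1200 − 13.4062 = 5.71 SM.

5.71 SM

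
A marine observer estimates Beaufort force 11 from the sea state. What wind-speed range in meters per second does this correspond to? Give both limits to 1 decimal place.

Beaufort 11 (violent storm) spans 28.5–32.6 m/s.

28.5 to 32.6 m/s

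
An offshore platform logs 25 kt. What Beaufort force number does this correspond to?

25 kt lies in the Beaufort 6 band (strong breeze, 22–27 kt).

Beaufort force 6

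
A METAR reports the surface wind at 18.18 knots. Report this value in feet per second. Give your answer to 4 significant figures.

1 kt = 1.68781 ft/s, so 18.18 × 1.68781 = 30.68 ft/s.

30.68 ft/s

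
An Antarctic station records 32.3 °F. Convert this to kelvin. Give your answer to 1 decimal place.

273.3 K

First to °C: 0.17 °C.
Then to K: 273.3 K.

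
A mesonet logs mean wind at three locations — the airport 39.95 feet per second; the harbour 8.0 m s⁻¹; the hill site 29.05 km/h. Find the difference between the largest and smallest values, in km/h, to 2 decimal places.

the airport: 39.95 ft/s = 43.8363 km/h.
the harbour: 8.0 m/s = 28.8000 km/h.
Spread: 43.8363 − 28.8000 = 15.04 km/h.

15.04 km/h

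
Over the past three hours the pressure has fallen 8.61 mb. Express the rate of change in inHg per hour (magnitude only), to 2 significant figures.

0.085 inHg per hour

8.61 mb / 3 h × 0.02953 inHg/mb = 0.085 inHg/h.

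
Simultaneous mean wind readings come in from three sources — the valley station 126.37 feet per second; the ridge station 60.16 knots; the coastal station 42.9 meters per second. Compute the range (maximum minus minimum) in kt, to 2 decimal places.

23.23 kt

the valley station: 126.37 ft/s = 74.8722 kt.
the coastal station: 42.9 m/s = 83.3909 kt.
Spread: 83.3909 − 60.1600 = 23.23 kt.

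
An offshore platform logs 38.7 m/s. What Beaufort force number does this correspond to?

Beaufort force 12

38.7 m/s lies in the Beaufort 12 band (hurricane force, ≥32.7 m/s).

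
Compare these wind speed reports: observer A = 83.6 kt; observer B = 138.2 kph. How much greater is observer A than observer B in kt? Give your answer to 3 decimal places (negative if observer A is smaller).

8.978 kt

observer B: 138.2 km/h = 74.62203 kt.
Difference: 83.60000 − 74.62203 = 8.978 kt.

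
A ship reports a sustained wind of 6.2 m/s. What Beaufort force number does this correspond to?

Beaufort force 4

6.2 m/s lies in the Beaufort 4 band (moderate breeze, 5.5–7.9 m/s).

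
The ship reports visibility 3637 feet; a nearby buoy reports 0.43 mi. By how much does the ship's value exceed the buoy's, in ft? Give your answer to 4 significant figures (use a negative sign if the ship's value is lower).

the buoy: 0.43 SM = 2270.40 ft.
Difference: 3637.00 − 2270.40 = 1367 ft.

1367 ft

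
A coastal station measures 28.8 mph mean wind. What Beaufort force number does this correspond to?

Beaufort force 6

28.8 mph = 12.9 m/s, which is Beaufort 6 (strong breeze, 10.8–13.8 m/s).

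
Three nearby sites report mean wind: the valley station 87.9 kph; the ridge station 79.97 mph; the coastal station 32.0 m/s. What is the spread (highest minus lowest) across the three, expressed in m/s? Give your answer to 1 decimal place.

the valley station: 87.9 km/h = 24.417 m/s.
the ridge station: 79.97 mph = 35.750 m/s.
Spread: 35.750 − 24.417 = 11.3 m/s.

11.3 m/s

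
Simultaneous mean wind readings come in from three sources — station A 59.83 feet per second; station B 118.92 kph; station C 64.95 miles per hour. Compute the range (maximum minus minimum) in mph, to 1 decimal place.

station A: 59.83 ft/s = 40.793 mph.
station B: 118.92 km/h = 73.893 mph.
Spread: 73.893 − 40.793 = 33.1 mph.

33.1 mph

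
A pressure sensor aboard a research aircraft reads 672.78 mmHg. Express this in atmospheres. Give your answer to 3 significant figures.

0.885 atm

1 mmHg = 0.00131579 atm, so 672.78 × 0.00131579 = 0.885 atm.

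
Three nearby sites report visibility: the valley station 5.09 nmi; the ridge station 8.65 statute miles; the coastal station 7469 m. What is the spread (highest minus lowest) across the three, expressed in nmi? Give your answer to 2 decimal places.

the ridge station: 8.65 SM = 7.5166 nmi.
the coastal station: 7469 m = 4.0329 nmi.
Spread: 7.5166 − 4.0329 = 3.48 nmi.

3.48 nmi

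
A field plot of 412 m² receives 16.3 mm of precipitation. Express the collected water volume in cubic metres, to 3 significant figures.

1 mm over 1 m² is 1 L, so volume = 16.3 × 412 = 6715.6 L = 6.72 m³.

6.72 cubic metres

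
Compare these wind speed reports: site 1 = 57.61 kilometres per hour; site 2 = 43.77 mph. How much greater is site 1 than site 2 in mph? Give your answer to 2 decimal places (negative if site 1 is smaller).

-7.97 mph

site 1: 57.61 km/h = 35.7972 mph.
Difference: 35.7972 − 43.7700 = -7.97 mph.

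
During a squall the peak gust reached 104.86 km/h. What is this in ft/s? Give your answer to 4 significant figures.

1 km/h = 0.911344 ft/s, so 104.86 × 0.911344 = 95.56 ft/s.

95.56 ft/s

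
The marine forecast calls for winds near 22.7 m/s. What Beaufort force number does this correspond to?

22.7 m/s lies in the Beaufort 9 band (strong gale, 20.8–24.4 m/s).

Beaufort force 9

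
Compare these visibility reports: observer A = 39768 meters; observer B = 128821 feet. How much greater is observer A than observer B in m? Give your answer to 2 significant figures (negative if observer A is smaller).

500 m

observer B: 128821 ft = 39264.64 m.
Difference: 39768.00 − 39264.64 = 500 m.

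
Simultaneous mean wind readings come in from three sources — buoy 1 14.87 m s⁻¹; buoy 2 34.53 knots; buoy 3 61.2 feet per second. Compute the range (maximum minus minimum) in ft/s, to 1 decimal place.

12.4 ft/s

buoy 1: 14.87 m/s = 48.786 ft/s.
buoy 2: 34.53 kt = 58.280 ft/s.
Spread: 61.200 − 48.786 = 12.4 ft/s.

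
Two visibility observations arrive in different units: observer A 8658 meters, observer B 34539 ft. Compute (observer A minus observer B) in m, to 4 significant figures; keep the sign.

-1869 m

observer B: 34539 ft = 10527.49 m.
Difference: 8658.00 − 10527.49 = -1869 m.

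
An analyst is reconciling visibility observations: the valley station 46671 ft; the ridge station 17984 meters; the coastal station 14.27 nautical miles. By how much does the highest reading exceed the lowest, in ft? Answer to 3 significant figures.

40000 ft

the ridge station: 17984 m = 59002.62 ft.
the coastal station: 14.27 nmi = 86706.17 ft.
Spread: 86706.17 − 46671.00 = 40000 ft.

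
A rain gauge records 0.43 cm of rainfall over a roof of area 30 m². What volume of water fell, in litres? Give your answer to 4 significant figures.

Depth: 0.43 cm × 10 = 4.3 mm.
1 mm over 1 m² is 1 L, so volume = 4.3 × 30 = 129 L ≈ 129.0 L.

129.0 litres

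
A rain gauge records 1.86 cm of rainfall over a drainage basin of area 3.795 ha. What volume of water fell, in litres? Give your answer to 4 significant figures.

Depth: 1.86 cm × 10 = 18.6 mm.
Area: 3.795 ha = 37950 m².
1 mm over 1 m² is 1 L, so volume = 18.6 × 37950 = 705870 L ≈ 705900 L.

705900 litres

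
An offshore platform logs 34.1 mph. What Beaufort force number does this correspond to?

Beaufort force 7

34.1 mph = 15.2 m/s, which is Beaufort 7 (near gale, 13.9–17.1 m/s).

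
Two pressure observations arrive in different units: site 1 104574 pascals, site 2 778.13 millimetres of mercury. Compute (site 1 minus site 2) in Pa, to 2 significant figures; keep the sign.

site 2: 778.13 mmHg = 103742.15 Pa.
Difference: 104574.00 − 103742.15 = 830 Pa.

830 Pa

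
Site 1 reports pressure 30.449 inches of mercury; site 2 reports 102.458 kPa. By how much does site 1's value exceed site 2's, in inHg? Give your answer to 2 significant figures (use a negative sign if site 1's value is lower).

site 2: 102.458 kPa = 30.2558 inHg.
Difference: 30.4490 − 30.2558 = 0.19 inHg.

0.19 inHg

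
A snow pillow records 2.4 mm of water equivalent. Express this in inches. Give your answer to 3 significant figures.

1 mm = 0.0393701 in, so 2.4 × 0.0393701 = 0.0945 in.

0.0945 in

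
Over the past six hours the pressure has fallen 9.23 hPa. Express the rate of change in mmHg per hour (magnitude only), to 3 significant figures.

1.15 mmHg per hour

9.23 hPa / 6 h × 0.750062 mmHg/hPa = 1.15 mmHg/h.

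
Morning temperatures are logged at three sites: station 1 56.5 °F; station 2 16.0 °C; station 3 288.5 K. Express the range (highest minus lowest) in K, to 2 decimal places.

station 1: 56.5 °F = 13.611 °C.
station 3: 288.5 K = 15.350 °C.
Spread: 16.000 − 13.611 = 2.389 °C.

2.39 K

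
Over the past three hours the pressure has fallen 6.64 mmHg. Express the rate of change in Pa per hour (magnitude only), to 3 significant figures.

6.64 mmHg / 3 h × 133.322 Pa/mmHg = 295 Pa/h.

295 Pa per hour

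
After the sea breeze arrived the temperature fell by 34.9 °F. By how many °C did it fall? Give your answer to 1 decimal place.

For a temperature change the 32° offset cancels: Δ°C = 34.9 × 0.5556 = 19.4 °C.

19.4 °C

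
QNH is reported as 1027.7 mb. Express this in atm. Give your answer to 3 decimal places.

1 mb = 0.000986923 atm, so 1027.7 × 0.000986923 = 1.014 atm.

1.014 atm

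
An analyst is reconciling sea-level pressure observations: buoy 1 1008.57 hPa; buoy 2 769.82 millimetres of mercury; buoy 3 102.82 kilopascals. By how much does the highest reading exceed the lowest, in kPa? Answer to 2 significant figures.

buoy 1: 1008.57 hPa = 100.857 kPa.
buoy 2: 769.82 mmHg = 102.634 kPa.
Spread: 102.820 − 100.857 = 2.0 kPa.

2.0 kPa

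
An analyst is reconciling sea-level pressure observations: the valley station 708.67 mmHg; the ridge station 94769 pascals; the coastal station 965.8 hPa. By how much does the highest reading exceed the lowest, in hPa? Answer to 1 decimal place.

21.0 hPa

the valley station: 708.67 mmHg = 944.816 hPa.
the ridge station: 94769 Pa = 947.690 hPa.
Spread: 965.800 − 944.816 = 21.0 hPa.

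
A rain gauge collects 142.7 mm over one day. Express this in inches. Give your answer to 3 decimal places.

1 mm = 0.0393701 in, so 142.7 × 0.0393701 = 5.618 in.

5.618 in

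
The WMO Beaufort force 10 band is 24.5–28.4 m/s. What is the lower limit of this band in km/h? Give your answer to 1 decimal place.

24.5–28.4 m/s × 3.6 = 88.2–102.2 km/h.

88.2 km/h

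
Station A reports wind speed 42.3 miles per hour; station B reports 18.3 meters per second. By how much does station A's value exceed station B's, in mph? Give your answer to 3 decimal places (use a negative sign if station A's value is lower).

1.364 mph

station B: 18.3 m/s = 40.93593 mph.
Difference: 42.30000 − 40.93593 = 1.364 mph.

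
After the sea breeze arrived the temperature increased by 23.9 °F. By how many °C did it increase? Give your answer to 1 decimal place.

13.3 °C

A change of 1 °C equals a change of 1.8 °F: Δ°C = 23.9 × 0.5556 = 13.3 °C.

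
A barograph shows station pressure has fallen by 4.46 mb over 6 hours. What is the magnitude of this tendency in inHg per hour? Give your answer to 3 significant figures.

4.46 mb / 6 h × 0.02953 inHg/mb = 0.0220 inHg/h.

0.0220 inHg per hour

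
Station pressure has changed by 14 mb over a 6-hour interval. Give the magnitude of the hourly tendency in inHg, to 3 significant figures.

14 mb / 6 h × 0.02953 inHg/mb = 0.0689 inHg/h.

0.0689 inHg per hour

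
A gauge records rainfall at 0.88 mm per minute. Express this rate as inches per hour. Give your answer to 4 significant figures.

2.079 in/hour

0.88 mm/minute × 0.0393701 in/mm × 60 minute/hour = 2.079 in/hour.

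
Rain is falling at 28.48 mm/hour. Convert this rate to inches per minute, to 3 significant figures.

28.48 mm/hour × 0.0393701 in/mm × 0.0166667 hour/minute = 0.0187 in/minute.

0.0187 in/minute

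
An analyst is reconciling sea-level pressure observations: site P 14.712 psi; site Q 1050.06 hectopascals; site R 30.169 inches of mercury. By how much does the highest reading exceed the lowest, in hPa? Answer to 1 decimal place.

site P: 14.712 psi = 1014.357 hPa.
site R: 30.169 inHg = 1021.640 hPa.
Spread: 1050.060 − 1014.357 = 35.7 hPa.

35.7 hPa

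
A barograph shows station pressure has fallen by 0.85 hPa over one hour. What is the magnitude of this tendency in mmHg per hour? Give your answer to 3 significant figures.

0.85 hPa / 1 h × 0.750062 mmHg/hPa = 0.638 mmHg/h.

0.638 mmHg per hour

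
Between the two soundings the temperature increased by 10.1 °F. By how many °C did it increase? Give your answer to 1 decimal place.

Converting a difference, only the 9/5 scale factor applies: Δ°C = 10.1 × 0.5556 = 5.6 °C.

5.6 °C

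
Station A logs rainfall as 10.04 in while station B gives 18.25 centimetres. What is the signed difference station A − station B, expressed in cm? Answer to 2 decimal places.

station A: 10.04 in = 25.5016 cm.
Difference: 25.5016 − 18.2500 = 7.25 cm.

7.25 cm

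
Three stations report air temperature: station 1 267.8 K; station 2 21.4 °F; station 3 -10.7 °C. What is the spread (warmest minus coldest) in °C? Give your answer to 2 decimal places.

station 1: 267.8 K = -5.350 °C.
station 2: 21.4 °F = -5.889 °C.
Spread: (-5.350) − (-10.700) = 5.350 °C.

5.35 °C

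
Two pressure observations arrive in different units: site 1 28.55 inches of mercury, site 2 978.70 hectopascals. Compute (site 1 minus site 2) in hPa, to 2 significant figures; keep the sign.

-12 hPa

site 1: 28.55 inHg = 966.81 hPa.
Difference: 966.81 − 978.70 = -12 hPa.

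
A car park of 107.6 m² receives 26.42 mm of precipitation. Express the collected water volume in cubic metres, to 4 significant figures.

1 mm over 1 m² is 1 L, so volume = 26.42 × 107.6 = 2842.792 L = 2.843 m³.

2.843 cubic metres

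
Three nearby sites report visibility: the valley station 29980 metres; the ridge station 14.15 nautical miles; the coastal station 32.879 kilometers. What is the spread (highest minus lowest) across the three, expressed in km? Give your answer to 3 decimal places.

the valley station: 29980 m = 29.98000 km.
the ridge station: 14.15 nmi = 26.20580 km.
Spread: 32.87900 − 26.20580 = 6.673 km.

6.673 km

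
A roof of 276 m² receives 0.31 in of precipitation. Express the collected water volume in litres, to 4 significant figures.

Depth: 0.31 in × 25.4 = 7.874 mm.
1 mm over 1 m² is 1 L, so volume = 7.874 × 276 = 2173.224 L ≈ 2173 L.

2173 litres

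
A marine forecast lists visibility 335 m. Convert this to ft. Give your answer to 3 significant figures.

1 m = 3.28084 ft, so 335 × 3.28084 = 1100 ft.

1100 ft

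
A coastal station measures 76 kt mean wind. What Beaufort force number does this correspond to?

76 kt lies in the Beaufort 12 band (hurricane force, ≥64 kt).

Beaufort force 12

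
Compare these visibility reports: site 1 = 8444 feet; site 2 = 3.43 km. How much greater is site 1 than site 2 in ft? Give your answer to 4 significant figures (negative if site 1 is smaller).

site 2: 3.43 km = 11253.28 ft.
Difference: 8444.00 − 11253.28 = -2809 ft.

-2809 ft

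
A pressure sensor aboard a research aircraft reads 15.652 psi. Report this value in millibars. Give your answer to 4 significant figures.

1 psi = 68.9476 mb, so 15.652 × 68.9476 = 1079 mb.

1079 mb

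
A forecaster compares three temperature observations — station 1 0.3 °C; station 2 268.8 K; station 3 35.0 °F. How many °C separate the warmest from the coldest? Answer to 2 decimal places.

6.02 °C

station 2: 268.8 K = -4.350 °C.
station 3: 35.0 °F = 1.667 °C.
Spread: 1.667 − (-4.350) = 6.017 °C.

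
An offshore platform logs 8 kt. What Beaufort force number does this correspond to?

Beaufort force 3

8 kt lies in the Beaufort 3 band (gentle breeze, 7–10 kt).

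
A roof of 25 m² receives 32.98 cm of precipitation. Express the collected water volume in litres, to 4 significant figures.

Depth: 32.98 cm × 10 = 329.8 mm.
1 mm over 1 m² is 1 L, so volume = 329.8 × 25 = 8245 L.

8245 litres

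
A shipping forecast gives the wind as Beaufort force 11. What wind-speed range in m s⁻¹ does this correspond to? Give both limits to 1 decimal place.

Beaufort 11 (violent storm) spans 28.5–32.6 m/s.

28.5 to 32.6 m/s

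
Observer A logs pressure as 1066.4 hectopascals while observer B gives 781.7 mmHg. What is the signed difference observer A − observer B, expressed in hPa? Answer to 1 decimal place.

observer B: 781.7 mmHg = 1042.181 hPa.
Difference: 1066.400 − 1042.181 = 24.2 hPa.

24.2 hPa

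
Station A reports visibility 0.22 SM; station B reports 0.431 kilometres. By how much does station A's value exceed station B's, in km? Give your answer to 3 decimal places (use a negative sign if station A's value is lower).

-0.077 km

station A: 0.22 SM = 0.35406 km.
Difference: 0.35406 − 0.43100 = -0.077 km.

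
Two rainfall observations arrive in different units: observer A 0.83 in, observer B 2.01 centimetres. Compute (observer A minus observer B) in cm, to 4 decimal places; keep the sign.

0.0982 cm

observer A: 0.83 in = 2.108200 cm.
Difference: 2.108200 − 2.010000 = 0.0982 cm.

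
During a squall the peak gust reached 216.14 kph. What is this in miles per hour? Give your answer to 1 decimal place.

1 km/h = 0.621371 mph, so 216.14 × 0.621371 = 134.3 mph.

134.3 mph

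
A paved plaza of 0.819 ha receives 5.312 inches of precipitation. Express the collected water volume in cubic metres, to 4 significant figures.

Depth: 5.312 in × 25.4 = 134.9248 mm.
Area: 0.819 ha = 8190 m².
1 mm over 1 m² is 1 L, so volume = 134.9248 × 8190 = 1105034.1 L = 1105 m³.

1105 cubic metres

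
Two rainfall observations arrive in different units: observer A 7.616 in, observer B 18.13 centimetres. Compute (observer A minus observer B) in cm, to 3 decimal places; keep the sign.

observer A: 7.616 in = 19.34464 cm.
Difference: 19.34464 − 18.13000 = 1.215 cm.

1.215 cm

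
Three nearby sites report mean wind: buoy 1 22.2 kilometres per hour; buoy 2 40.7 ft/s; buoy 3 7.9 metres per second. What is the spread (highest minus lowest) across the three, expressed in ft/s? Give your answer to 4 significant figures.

20.47 ft/s

buoy 1: 22.2 km/h = 20.2318 ft/s.
buoy 3: 7.9 m/s = 25.9186 ft/s.
Spread: 40.7000 − 20.2318 = 20.47 ft/s.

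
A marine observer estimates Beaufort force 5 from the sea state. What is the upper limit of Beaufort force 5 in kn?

Beaufort 5 (fresh breeze) spans 17–21 knots.

21 kt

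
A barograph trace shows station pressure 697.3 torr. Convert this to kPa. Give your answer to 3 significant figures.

93.0 kPa

1 mmHg = 0.133322 kPa, so 697.3 × 0.133322 = 93.0 kPa.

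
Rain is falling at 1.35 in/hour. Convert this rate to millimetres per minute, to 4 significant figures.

1.35 in/hour × 25.4 mm/in × 0.0166667 hour/minute = 0.5715 mm/minute.

0.5715 mm/minute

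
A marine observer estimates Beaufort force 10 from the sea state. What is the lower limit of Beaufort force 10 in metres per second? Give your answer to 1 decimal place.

Beaufort 10 (storm) spans 24.5–28.4 m/s.

24.5 m/s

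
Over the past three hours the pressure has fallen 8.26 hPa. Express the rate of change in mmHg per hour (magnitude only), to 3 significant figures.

2.07 mmHg per hour

8.26 hPa / 3 h × 0.750062 mmHg/hPa = 2.07 mmHg/h.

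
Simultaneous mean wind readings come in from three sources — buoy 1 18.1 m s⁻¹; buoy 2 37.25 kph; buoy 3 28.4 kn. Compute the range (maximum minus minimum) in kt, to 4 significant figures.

buoy 1: 18.1 m/s = 35.1836 kt.
buoy 2: 37.25 km/h = 20.1134 kt.
Spread: 35.1836 − 20.1134 = 15.07 kt.

15.07 kt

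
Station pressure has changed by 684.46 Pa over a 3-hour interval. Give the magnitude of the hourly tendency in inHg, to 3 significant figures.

684.46 Pa / 3 h × 0.0002953 inHg/Pa = 0.0674 inHg/h.

0.0674 inHg per hour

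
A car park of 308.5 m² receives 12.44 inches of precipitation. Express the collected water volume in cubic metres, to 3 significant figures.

Depth: 12.44 in × 25.4 = 315.976 mm.
1 mm over 1 m² is 1 L, so volume = 315.976 × 308.5 = 97478.596 L = 97.5 m³.

97.5 cubic metres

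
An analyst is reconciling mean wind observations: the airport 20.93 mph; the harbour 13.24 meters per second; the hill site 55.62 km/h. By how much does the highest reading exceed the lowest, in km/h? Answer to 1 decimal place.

21.9 km/h

the airport: 20.93 mph = 33.684 km/h.
the harbour: 13.24 m/s = 47.664 km/h.
Spread: 55.620 − 33.684 = 21.9 km/h.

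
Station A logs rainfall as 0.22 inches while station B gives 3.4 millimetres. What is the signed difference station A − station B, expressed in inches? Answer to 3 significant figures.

0.0861 in

station B: 3.4 mm = 0.133858 in.
Difference: 0.220000 − 0.133858 = 0.0861 in.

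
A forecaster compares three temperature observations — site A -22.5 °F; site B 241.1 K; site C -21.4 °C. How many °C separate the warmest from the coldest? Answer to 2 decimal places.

site A: -22.5 °F = -30.278 °C.
site B: 241.1 K = -32.050 °C.
Spread: (-21.400) − (-32.050) = 10.650 °C.

10.65 °C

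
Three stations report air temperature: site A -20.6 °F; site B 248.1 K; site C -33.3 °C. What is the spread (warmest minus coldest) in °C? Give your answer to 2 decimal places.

8.25 °C

site A: -20.6 °F = -29.222 °C.
site B: 248.1 K = -25.050 °C.
Spread: (-25.050) − (-33.300) = 8.250 °C.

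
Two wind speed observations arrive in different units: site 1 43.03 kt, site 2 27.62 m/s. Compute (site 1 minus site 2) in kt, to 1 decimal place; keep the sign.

site 2: 27.62 m/s = 53.689 kt.
Difference: 43.030 − 53.689 = -10.7 kt.

-10.7 kt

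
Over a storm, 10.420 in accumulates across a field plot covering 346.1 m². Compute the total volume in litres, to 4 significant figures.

Depth: 10.420 in × 25.4 = 264.668 mm.
1 mm over 1 m² is 1 L, so volume = 264.668 × 346.1 = 91601.595 L ≈ 91600 L.

91600 litres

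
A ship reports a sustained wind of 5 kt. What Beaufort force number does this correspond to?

Beaufort force 2

5 kt lies in the Beaufort 2 band (light breeze, 4–6 kt).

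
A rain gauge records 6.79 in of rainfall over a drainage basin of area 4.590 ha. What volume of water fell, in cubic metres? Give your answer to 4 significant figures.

Depth: 6.79 in × 25.4 = 172.466 mm.
Area: 4.590 ha = 45900 m².
1 mm over 1 m² is 1 L, so volume = 172.466 × 45900 = 7916189.4 L = 7916 m³.

7916 cubic metres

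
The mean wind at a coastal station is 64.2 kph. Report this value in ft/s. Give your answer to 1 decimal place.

1 km/h = 0.911344 ft/s, so 64.2 × 0.911344 = 58.5 ft/s.

58.5 ft/s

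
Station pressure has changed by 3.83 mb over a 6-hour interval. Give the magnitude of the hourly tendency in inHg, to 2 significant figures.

0.019 inHg per hour

3.83 mb / 6 h × 0.02953 inHg/mb = 0.019 inHg/h.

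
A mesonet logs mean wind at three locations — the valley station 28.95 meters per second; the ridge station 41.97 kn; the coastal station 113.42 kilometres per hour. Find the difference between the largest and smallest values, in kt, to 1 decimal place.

19.3 kt

the valley station: 28.95 m/s = 56.274 kt.
the coastal station: 113.42 km/h = 61.242 kt.
Spread: 61.242 − 41.970 = 19.3 kt.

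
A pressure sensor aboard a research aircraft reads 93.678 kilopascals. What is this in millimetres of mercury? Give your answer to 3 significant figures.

703 mmHg

1 kPa = 7.50062 mmHg, so 93.678 × 7.50062 = 703 mmHg.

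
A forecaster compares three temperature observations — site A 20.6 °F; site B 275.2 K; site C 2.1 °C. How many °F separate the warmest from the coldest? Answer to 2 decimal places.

15.18 °F

site A: 20.6 °F = -6.333 °C.
site B: 275.2 K = 2.050 °C.
Spread: 2.100 − (-6.333) = 8.433 °C = 15.18 °F.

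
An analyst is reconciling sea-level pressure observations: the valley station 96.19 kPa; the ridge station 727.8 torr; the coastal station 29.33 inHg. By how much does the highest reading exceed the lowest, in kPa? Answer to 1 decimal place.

the ridge station: 727.8 mmHg = 97.032 kPa.
the coastal station: 29.33 inHg = 99.323 kPa.
Spread: 99.323 − 96.190 = 3.1 kPa.

3.1 kPa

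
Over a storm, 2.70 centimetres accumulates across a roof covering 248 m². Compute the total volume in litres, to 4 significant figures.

Depth: 2.70 cm × 10 = 27 mm.
1 mm over 1 m² is 1 L, so volume = 27 × 248 = 6696 L.

6696 litres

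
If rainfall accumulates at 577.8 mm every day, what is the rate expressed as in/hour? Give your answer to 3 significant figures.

0.948 in/hour

577.8 mm/day × 0.0393701 in/mm × 0.0416667 day/hour = 0.948 in/hour.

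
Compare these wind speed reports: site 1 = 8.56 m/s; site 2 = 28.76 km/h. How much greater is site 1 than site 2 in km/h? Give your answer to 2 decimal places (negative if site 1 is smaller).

2.06 km/h

site 1: 8.56 m/s = 30.8160 km/h.
Difference: 30.8160 − 28.7600 = 2.06 km/h.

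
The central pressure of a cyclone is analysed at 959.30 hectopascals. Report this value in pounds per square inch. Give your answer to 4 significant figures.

13.91 psi

1 hPa = 0.0145038 psi, so 959.30 × 0.0145038 = 13.91 psi.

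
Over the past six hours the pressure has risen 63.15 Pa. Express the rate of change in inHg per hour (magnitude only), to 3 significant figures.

0.00311 inHg per hour

63.15 Pa / 6 h × 0.0002953 inHg/Pa = 0.00311 inHg/h.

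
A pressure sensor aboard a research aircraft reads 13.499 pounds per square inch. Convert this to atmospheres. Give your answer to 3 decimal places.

1 psi = 0.068046 atm, so 13.499 × 0.068046 = 0.919 atm.

0.919 atm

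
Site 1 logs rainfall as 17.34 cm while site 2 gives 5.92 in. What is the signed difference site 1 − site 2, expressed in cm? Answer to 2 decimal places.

2.30 cm

site 2: 5.92 in = 15.0368 cm.
Difference: 17.3400 − 15.0368 = 2.30 cm.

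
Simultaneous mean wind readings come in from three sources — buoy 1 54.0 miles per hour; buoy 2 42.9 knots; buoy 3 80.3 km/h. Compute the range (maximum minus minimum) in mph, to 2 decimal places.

4.63 mph

buoy 2: 42.9 kt = 49.3684 mph.
buoy 3: 80.3 km/h = 49.8961 mph.
Spread: 54.0000 − 49.3684 = 4.63 mph.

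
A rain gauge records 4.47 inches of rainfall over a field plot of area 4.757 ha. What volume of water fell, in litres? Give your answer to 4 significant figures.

5401000 litres

Depth: 4.47 in × 25.4 = 113.538 mm.
Area: 4.757 ha = 47570 m².
1 mm over 1 m² is 1 L, so volume = 113.538 × 47570 = 5401002.7 L ≈ 5401000 L.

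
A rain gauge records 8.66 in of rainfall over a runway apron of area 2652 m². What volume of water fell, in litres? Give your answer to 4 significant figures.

Depth: 8.66 in × 25.4 = 219.964 mm.
1 mm over 1 m² is 1 L, so volume = 219.964 × 2652 = 583344.53 L ≈ 583300 L.

583300 litres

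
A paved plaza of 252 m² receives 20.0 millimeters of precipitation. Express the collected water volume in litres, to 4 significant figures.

5040 litres

1 mm over 1 m² is 1 L, so volume = 20 × 252 = 5040 L.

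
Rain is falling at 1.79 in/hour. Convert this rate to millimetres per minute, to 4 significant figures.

0.7578 mm/minute

1.79 in/hour × 25.4 mm/in × 0.0166667 hour/minute = 0.7578 mm/minute.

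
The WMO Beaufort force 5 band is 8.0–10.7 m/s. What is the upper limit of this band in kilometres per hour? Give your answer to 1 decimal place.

8.0–10.7 m/s × 3.6 = 28.8–38.5 km/h.

38.5 km/h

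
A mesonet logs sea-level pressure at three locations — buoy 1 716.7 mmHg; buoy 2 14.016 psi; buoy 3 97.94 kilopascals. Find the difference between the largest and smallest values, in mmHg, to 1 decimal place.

buoy 2: 14.016 psi = 724.836 mmHg.
buoy 3: 97.94 kPa = 734.610 mmHg.
Spread: 734.610 − 716.700 = 17.9 mmHg.

17.9 mmHg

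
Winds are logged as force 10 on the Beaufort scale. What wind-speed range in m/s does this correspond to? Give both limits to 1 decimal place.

Beaufort 10 (storm) spans 24.5–28.4 m/s.

24.5 to 28.4 m/s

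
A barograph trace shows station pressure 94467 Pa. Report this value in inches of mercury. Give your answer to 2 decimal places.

1 Pa = 0.0002953 inHg, so 94467 × 0.0002953 = 27.90 inHg.

27.90 inHg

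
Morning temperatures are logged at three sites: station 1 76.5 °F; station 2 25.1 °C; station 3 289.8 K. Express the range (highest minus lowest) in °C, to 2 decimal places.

8.45 °C

station 1: 76.5 °F = 24.722 °C.
station 3: 289.8 K = 16.650 °C.
Spread: 25.100 − 16.650 = 8.450 °C.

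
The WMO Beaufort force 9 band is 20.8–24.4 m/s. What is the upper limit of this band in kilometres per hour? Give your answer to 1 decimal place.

20.8–24.4 m/s × 3.6 = 74.9–87.8 km/h.

87.8 km/h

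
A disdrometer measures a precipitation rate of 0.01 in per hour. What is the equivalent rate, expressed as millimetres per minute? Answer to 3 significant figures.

0.00423 mm/minute

0.01 in/hour × 25.4 mm/in × 0.0166667 hour/minute = 0.00423 mm/minute.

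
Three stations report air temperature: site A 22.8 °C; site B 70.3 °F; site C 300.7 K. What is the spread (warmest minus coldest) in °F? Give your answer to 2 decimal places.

11.29 °F

site B: 70.3 °F = 21.278 °C.
site C: 300.7 K = 27.550 °C.
Spread: 27.550 − 21.278 = 6.272 °C = 11.29 °F.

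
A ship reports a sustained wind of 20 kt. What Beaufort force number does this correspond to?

Beaufort force 5

20 kt lies in the Beaufort 5 band (fresh breeze, 17–21 kt).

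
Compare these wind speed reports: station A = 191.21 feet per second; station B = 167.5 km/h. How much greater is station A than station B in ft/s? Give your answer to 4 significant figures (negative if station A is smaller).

station B: 167.5 km/h = 152.6502 ft/s.
Difference: 191.2100 − 152.6502 = 38.56 ft/s.

38.56 ft/s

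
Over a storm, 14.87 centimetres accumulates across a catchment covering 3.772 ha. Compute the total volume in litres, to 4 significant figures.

5609000 litres

Depth: 14.87 cm × 10 = 148.7 mm.
Area: 3.772 ha = 37720 m².
1 mm over 1 m² is 1 L, so volume = 148.7 × 37720 = 5608964 L ≈ 5609000 L.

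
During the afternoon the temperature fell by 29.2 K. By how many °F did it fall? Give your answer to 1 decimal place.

52.6 °F

For a temperature change the 32° offset cancels: Δ°F = 29.2 × 1.8 = 52.6 °F.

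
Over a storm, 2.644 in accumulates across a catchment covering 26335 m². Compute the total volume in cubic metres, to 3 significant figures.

Depth: 2.644 in × 25.4 = 67.1576 mm.
1 mm over 1 m² is 1 L, so volume = 67.1576 × 26335 = 1768595.4 L = 1770 m³.

1770 cubic metres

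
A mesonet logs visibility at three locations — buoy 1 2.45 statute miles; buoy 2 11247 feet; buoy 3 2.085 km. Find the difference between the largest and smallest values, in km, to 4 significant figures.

1.858 km

buoy 1: 2.45 SM = 3.94289 km.
buoy 2: 11247 ft = 3.42809 km.
Spread: 3.94289 − 2.08500 = 1.858 km.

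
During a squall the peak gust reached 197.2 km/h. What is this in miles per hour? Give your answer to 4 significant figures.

1 km/h = 0.621371 mph, so 197.2 × 0.621371 = 122.5 mph.

122.5 mph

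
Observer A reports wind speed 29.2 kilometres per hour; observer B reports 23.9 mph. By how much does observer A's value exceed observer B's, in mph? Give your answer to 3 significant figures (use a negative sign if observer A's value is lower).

-5.76 mph

observer A: 29.2 km/h = 18.1440 mph.
Difference: 18.1440 − 23.9000 = -5.76 mph.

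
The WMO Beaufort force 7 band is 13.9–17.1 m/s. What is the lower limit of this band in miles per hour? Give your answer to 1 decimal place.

13.9–17.1 m/s × 2.237 = 31.1–38.3 mph.

31.1 mph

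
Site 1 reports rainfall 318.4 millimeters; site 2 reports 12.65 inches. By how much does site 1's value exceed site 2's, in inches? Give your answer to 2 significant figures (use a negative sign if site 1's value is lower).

-0.11 in

site 1: 318.4 mm = 12.5354 in.
Difference: 12.5354 − 12.6500 = -0.11 in.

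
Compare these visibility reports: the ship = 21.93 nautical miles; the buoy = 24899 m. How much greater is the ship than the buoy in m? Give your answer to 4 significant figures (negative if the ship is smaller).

the ship: 21.93 nmi = 40614.36 m.
Difference: 40614.36 − 24899.00 = 15720 m.

15720 m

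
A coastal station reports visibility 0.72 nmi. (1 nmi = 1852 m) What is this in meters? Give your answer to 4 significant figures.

1 nmi = 1852 m, so 0.72 × 1852 = 1333 m.

1333 m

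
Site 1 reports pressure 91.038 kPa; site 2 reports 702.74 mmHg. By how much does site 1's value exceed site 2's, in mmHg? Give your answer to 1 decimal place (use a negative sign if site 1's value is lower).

-19.9 mmHg

site 1: 91.038 kPa = 682.841 mmHg.
Difference: 682.841 − 702.740 = -19.9 mmHg.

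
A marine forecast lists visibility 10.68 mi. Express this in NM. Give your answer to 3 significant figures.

1 SM = 0.868976 nmi, so 10.68 × 0.868976 = 9.28 nmi.

9.28 nmi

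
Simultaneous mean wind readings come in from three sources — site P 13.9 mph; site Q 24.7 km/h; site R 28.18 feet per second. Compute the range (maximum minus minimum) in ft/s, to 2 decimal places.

site P: 13.9 mph = 20.3867 ft/s.
site Q: 24.7 km/h = 22.5102 ft/s.
Spread: 28.1800 − 20.3867 = 7.79 ft/s.

7.79 ft/s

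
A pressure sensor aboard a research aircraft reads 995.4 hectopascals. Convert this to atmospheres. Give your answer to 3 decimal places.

0.982 atm

1 hPa = 0.000986923 atm, so 995.4 × 0.000986923 = 0.982 atm.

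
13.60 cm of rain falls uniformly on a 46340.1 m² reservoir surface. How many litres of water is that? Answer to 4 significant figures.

Depth: 13.60 cm × 10 = 136 mm.
1 mm over 1 m² is 1 L, so volume = 136 × 46340.1 = 6302253.6 L ≈ 6302000 L.

6302000 litres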